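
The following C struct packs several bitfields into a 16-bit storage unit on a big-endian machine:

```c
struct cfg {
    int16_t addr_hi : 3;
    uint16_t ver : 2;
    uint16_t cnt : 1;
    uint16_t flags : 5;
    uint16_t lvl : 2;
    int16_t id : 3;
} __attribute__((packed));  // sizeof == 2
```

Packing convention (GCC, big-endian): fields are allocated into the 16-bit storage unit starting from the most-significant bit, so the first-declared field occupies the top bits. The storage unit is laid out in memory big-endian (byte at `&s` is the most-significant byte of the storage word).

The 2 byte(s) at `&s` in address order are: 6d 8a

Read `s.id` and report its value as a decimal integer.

[0]=0x6d [1]=0x8a (big-endian) → word 0x6d8a
addr_hi [13+:3] = (word>>13) & 0x7 = 3
ver [11+:2] = (word>>11) & 0x3 = 1
cnt [10+:1] = (word>>10) & 0x1 = 1
flags [5+:5] = (word>>5) & 0x1f = 12
lvl [3+:2] = (word>>3) & 0x3 = 1
id [0+:3] = (word>>0) & 0x7 = 2  ←
id signed 3b, MSB=0: value = 2

2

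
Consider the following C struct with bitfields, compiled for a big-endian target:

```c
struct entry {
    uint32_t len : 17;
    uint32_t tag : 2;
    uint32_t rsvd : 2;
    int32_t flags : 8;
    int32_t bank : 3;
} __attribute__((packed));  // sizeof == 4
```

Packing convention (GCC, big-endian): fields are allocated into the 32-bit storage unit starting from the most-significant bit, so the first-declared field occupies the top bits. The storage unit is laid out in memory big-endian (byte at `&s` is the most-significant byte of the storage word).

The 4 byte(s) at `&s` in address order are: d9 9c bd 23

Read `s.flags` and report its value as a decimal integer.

[0]=0xd9 [1]=0x9c [2]=0xbd [3]=0x23 (big-endian) → word 0xd99cbd23
len:17 @ bit 15 → (0xd99cbd23>>15)&0x1ffff = 0x1b339
tag:2 @ bit 13 → (0xd99cbd23>>13)&0x3 = 0x1
rsvd:2 @ bit 11 → (0xd99cbd23>>11)&0x3 = 0x3
flags:8 @ bit 3 → (0xd99cbd23>>3)&0xff = 0xa4  ←
bank:3 @ bit 0 → (0xd99cbd23>>0)&0x7 = 0x3
flags signed 8b, MSB=1: 164 - 256 = -92

-92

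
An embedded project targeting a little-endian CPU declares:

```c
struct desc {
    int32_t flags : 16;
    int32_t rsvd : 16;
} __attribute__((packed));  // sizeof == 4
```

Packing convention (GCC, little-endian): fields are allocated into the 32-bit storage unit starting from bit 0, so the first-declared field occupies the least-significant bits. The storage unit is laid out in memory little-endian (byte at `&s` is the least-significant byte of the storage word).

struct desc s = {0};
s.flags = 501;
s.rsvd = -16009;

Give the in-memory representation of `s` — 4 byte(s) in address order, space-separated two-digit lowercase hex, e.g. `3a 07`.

[0+:16] flags=501 & 0xffff = 0x1f5; word=0x000001f5
[16+:16] rsvd=-16009 & 0xffff = 0xc177; word=0xc17701f5
word = 0xc17701f5 → little-endian bytes:
  [0]=0xf5  [1]=0x01  [2]=0x77  [3]=0xc1

f5 01 77 c1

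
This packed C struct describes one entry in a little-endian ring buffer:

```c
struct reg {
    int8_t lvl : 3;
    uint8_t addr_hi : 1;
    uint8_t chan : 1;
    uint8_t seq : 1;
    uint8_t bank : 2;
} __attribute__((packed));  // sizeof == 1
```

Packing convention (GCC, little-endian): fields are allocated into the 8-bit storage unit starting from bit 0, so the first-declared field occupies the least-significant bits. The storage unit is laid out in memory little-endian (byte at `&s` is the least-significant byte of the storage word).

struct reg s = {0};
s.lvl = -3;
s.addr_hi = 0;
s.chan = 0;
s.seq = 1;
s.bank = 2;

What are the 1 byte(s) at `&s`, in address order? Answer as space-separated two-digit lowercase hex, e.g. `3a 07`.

a5

lvl (3b) val=-3 bits=0x5 at bit 0: 0x05
addr_hi (1b) val=0 bits=0x0 at bit 3: 0x05
chan (1b) val=0 bits=0x0 at bit 4: 0x05
seq (1b) val=1 bits=0x1 at bit 5: 0x25
bank (2b) val=2 bits=0x2 at bit 6: 0xa5
word = 0xa5 → little-endian bytes:
  [0]=0xa5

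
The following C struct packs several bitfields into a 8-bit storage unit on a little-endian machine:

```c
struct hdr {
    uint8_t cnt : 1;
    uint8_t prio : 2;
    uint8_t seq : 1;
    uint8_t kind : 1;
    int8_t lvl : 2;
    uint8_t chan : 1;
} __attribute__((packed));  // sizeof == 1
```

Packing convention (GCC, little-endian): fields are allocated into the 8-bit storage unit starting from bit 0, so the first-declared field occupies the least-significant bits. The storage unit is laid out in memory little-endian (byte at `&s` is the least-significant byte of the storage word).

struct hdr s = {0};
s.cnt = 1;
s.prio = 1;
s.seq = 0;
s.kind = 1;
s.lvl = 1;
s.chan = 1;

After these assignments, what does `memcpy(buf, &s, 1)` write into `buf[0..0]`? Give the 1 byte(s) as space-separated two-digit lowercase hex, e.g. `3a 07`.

b3

cnt:1 = 1 → 0x1 << 0 → word 0x01
prio:2 = 1 → 0x1 << 1 → word 0x03
seq:1 = 0 → 0x0 << 3 → word 0x03
kind:1 = 1 → 0x1 << 4 → word 0x13
lvl:2 = 1 → 0x1 << 5 → word 0x33
chan:1 = 1 → 0x1 << 7 → word 0xb3
word = 0xb3 → little-endian bytes:
  [0]=0xb3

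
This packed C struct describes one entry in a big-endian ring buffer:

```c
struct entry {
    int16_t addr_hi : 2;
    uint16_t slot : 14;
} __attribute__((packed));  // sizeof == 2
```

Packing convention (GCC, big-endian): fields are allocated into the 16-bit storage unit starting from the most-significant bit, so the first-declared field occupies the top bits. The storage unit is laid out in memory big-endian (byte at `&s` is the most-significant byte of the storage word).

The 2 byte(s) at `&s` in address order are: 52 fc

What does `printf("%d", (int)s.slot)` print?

4860

[0]=0x52 [1]=0xfc (big-endian) → word 0x52fc
addr_hi [14+:2] = (word>>14) & 0x3 = 1
slot [0+:14] = (word>>0) & 0x3fff = 4860  ←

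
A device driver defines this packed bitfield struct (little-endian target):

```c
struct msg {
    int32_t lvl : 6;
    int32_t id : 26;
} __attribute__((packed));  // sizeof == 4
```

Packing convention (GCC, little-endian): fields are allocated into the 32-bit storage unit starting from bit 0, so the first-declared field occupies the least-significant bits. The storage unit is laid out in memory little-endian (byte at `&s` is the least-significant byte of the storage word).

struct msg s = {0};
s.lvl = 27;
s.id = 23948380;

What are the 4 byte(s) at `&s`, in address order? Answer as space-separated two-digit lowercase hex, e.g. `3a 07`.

lvl:6 = 27 → 0x1b << 0 → word 0x0000001b
id:26 = 23948380 → 0x16d6c5c << 6 → word 0x5b5b171b
word = 0x5b5b171b → little-endian bytes:
  [0]=0x1b  [1]=0x17  [2]=0x5b  [3]=0x5b

1b 17 5b 5b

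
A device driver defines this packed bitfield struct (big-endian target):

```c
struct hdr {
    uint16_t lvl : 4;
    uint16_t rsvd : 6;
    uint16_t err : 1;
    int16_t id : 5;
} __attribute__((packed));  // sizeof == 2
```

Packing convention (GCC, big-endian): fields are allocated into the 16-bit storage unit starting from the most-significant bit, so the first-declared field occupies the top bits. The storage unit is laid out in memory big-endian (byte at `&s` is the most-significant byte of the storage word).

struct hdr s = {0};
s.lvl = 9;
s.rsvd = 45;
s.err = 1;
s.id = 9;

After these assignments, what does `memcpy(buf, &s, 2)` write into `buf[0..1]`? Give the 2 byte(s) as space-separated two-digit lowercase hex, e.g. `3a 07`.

[12+:4] lvl=9 & 0xf = 0x9; word=0x9000
[6+:6] rsvd=45 & 0x3f = 0x2d; word=0x9b40
[5+:1] err=1 & 0x1 = 0x1; word=0x9b60
[0+:5] id=9 & 0x1f = 0x9; word=0x9b69
word = 0x9b69 → big-endian bytes:
  [0]=0x9b  [1]=0x69

9b 69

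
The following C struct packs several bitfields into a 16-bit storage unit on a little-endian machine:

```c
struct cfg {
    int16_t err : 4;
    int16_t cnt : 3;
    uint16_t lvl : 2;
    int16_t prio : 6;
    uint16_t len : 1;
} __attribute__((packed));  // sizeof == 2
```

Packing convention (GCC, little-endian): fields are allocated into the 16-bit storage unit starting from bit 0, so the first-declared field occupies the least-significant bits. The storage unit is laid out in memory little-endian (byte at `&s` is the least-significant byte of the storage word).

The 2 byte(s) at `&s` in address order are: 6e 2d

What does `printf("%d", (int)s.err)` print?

[0]=0x6e [1]=0x2d (little-endian) → word 0x2d6e
err:4 @ bit 0 → (0x2d6e>>0)&0xf = 0xe  ←
cnt:3 @ bit 4 → (0x2d6e>>4)&0x7 = 0x6
lvl:2 @ bit 7 → (0x2d6e>>7)&0x3 = 0x2
prio:6 @ bit 9 → (0x2d6e>>9)&0x3f = 0x16
len:1 @ bit 15 → (0x2d6e>>15)&0x1 = 0x0
err signed 4b, MSB=1: 14 - 16 = -2

-2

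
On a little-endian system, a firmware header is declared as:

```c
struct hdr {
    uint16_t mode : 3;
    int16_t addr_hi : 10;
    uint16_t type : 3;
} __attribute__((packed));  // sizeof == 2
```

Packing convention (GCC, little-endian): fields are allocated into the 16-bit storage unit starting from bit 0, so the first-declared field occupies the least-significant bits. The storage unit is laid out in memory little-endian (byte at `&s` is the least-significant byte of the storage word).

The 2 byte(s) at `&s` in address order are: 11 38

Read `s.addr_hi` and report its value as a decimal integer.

-254

[0]=0x11 [1]=0x38 (little-endian) → word 0x3811
mode:3 @ bit 0 → (0x3811>>0)&0x7 = 0x1
addr_hi:10 @ bit 3 → (0x3811>>3)&0x3ff = 0x302  ←
type:3 @ bit 13 → (0x3811>>13)&0x7 = 0x1
addr_hi signed 10b, MSB=1: 770 - 1024 = -254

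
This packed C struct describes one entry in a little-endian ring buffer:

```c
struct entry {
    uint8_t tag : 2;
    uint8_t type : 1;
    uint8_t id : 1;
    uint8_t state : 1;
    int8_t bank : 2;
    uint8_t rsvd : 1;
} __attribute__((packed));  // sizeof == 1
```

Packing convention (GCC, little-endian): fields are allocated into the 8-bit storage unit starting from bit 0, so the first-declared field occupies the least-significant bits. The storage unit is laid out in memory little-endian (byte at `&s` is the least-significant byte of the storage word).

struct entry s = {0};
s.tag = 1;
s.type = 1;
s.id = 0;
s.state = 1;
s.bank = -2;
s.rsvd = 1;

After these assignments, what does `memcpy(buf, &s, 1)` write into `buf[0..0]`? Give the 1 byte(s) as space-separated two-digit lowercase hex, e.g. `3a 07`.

tag:2 = 1 → 0x1 << 0 → word 0x01
type:1 = 1 → 0x1 << 2 → word 0x05
id:1 = 0 → 0x0 << 3 → word 0x05
state:1 = 1 → 0x1 << 4 → word 0x15
bank:2 = -2 → 0x2 << 5 → word 0x55
rsvd:1 = 1 → 0x1 << 7 → word 0xd5
word = 0xd5 → little-endian bytes:
  [0]=0xd5

d5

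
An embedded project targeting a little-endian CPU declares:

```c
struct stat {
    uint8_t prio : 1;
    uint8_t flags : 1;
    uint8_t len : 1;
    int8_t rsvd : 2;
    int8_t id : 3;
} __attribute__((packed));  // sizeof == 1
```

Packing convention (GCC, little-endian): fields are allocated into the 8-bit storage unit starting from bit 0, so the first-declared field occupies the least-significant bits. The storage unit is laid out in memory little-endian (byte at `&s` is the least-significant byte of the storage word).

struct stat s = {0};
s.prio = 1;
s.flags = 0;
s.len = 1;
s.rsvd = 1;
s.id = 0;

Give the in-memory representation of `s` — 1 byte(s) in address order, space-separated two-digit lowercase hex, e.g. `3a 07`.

0d

[0+:1] prio=1 & 0x1 = 0x1; word=0x01
[1+:1] flags=0 & 0x1 = 0x0; word=0x01
[2+:1] len=1 & 0x1 = 0x1; word=0x05
[3+:2] rsvd=1 & 0x3 = 0x1; word=0x0d
[5+:3] id=0 & 0x7 = 0x0; word=0x0d
word = 0x0d → little-endian bytes:
  [0]=0x0d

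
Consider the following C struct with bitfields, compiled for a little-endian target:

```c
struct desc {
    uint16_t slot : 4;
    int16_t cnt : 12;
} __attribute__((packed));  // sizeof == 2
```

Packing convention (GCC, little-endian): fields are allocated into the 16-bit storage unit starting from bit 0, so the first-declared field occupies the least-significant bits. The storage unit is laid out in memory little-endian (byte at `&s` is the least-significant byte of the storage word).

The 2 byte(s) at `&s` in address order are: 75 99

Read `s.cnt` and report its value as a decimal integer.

-1641

[0]=0x75 [1]=0x99 (little-endian) → word 0x9975
slot [0+:4] = (word>>0) & 0xf = 5
cnt [4+:12] = (word>>4) & 0xfff = 2455  ←
cnt signed 12b, MSB=1: 2455 - 4096 = -1641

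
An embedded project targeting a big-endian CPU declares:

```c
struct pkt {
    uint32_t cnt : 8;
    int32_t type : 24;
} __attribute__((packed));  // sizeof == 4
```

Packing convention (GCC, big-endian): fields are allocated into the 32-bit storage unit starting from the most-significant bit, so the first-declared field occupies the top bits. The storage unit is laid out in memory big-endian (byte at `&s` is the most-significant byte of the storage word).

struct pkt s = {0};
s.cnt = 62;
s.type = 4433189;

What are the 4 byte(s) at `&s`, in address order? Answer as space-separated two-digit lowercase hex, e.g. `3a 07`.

3e 43 a5 25

cnt (8b) val=62 bits=0x3e at bit 24: 0x3e000000
type (24b) val=4433189 bits=0x43a525 at bit 0: 0x3e43a525
word = 0x3e43a525 → big-endian bytes:
  [0]=0x3e  [1]=0x43  [2]=0xa5  [3]=0x25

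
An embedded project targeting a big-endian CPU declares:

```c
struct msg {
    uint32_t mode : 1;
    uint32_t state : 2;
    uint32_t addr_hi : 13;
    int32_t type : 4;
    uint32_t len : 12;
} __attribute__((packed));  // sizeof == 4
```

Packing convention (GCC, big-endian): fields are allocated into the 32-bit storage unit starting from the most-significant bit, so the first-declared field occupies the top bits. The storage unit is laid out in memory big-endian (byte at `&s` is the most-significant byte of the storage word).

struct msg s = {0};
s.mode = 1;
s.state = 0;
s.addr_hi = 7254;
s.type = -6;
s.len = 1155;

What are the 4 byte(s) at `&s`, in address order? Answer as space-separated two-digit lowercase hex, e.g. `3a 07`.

9c 56 a4 83

mode (1b) val=1 bits=0x1 at bit 31: 0x80000000
state (2b) val=0 bits=0x0 at bit 29: 0x80000000
addr_hi (13b) val=7254 bits=0x1c56 at bit 16: 0x9c560000
type (4b) val=-6 bits=0xa at bit 12: 0x9c56a000
len (12b) val=1155 bits=0x483 at bit 0: 0x9c56a483
word = 0x9c56a483 → big-endian bytes:
  [0]=0x9c  [1]=0x56  [2]=0xa4  [3]=0x83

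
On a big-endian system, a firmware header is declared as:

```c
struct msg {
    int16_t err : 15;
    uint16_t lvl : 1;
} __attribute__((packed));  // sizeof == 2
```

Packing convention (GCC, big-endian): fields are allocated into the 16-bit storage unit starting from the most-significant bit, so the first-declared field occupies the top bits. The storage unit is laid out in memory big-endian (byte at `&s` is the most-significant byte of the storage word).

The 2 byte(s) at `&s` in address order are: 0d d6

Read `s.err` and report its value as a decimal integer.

1771

[0]=0x0d [1]=0xd6 (big-endian) → word 0x0dd6
err [1+:15] = (word>>1) & 0x7fff = 1771  ←
lvl [0+:1] = (word>>0) & 0x1 = 0
err signed 15b, MSB=0: value = 1771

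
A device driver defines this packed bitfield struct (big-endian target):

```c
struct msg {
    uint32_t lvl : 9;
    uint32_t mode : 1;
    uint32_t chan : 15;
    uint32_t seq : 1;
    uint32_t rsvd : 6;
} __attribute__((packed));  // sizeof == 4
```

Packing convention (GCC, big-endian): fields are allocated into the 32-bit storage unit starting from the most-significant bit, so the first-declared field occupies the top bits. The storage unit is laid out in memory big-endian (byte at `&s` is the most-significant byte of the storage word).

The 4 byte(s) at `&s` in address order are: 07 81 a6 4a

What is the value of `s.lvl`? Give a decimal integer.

15

[0]=0x07 [1]=0x81 [2]=0xa6 [3]=0x4a (big-endian) → word 0x0781a64a
lvl [23+:9] = (word>>23) & 0x1ff = 15  ←
mode [22+:1] = (word>>22) & 0x1 = 0
chan [7+:15] = (word>>7) & 0x7fff = 844
seq [6+:1] = (word>>6) & 0x1 = 1
rsvd [0+:6] = (word>>0) & 0x3f = 10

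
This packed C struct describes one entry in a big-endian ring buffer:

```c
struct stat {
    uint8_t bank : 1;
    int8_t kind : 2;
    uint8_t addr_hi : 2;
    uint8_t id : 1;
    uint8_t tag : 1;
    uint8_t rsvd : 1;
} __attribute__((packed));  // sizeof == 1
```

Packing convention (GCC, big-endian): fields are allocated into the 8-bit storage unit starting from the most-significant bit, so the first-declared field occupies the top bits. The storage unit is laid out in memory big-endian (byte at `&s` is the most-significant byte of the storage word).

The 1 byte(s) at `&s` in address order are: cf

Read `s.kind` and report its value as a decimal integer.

-2

[0]=0xcf (big-endian) → word 0xcf
bank [7+:1] = (word>>7) & 0x1 = 1
kind [5+:2] = (word>>5) & 0x3 = 2  ←
addr_hi [3+:2] = (word>>3) & 0x3 = 1
id [2+:1] = (word>>2) & 0x1 = 1
tag [1+:1] = (word>>1) & 0x1 = 1
rsvd [0+:1] = (word>>0) & 0x1 = 1
kind signed 2b, MSB=1: 2 - 4 = -2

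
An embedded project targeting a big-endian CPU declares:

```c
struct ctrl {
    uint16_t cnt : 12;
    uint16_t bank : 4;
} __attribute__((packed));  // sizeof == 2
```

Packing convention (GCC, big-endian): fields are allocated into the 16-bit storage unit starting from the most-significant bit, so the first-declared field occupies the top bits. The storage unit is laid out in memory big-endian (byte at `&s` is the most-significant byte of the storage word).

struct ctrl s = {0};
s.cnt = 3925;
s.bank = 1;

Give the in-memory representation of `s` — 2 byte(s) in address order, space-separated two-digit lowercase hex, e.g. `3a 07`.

f5 51

cnt (12b) val=3925 bits=0xf55 at bit 4: 0xf550
bank (4b) val=1 bits=0x1 at bit 0: 0xf551
word = 0xf551 → big-endian bytes:
  [0]=0xf5  [1]=0x51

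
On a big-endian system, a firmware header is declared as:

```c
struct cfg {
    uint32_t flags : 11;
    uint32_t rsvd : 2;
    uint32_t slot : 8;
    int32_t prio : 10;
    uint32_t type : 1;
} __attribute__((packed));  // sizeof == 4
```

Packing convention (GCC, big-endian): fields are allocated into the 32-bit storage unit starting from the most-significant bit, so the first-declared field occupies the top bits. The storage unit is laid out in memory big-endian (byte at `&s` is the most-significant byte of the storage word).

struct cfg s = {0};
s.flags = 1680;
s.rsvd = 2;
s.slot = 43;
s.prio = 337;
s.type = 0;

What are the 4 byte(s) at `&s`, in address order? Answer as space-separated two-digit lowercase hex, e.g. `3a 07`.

d2 11 5a a2

flags:11 = 1680 → 0x690 << 21 → word 0xd2000000
rsvd:2 = 2 → 0x2 << 19 → word 0xd2100000
slot:8 = 43 → 0x2b << 11 → word 0xd2115800
prio:10 = 337 → 0x151 << 1 → word 0xd2115aa2
type:1 = 0 → 0x0 << 0 → word 0xd2115aa2
word = 0xd2115aa2 → big-endian bytes:
  [0]=0xd2  [1]=0x11  [2]=0x5a  [3]=0xa2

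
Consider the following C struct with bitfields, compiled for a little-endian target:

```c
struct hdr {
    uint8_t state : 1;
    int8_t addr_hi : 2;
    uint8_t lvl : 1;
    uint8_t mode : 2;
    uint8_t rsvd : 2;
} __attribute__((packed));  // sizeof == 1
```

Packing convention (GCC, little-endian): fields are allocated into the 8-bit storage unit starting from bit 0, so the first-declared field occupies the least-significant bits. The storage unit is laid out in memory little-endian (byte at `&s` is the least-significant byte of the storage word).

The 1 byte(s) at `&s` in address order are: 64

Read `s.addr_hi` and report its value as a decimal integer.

[0]=0x64 (little-endian) → word 0x64
state:1 @ bit 0 → (0x64>>0)&0x1 = 0x0
addr_hi:2 @ bit 1 → (0x64>>1)&0x3 = 0x2  ←
lvl:1 @ bit 3 → (0x64>>3)&0x1 = 0x0
mode:2 @ bit 4 → (0x64>>4)&0x3 = 0x2
rsvd:2 @ bit 6 → (0x64>>6)&0x3 = 0x1
addr_hi signed 2b, MSB=1: 2 - 4 = -2

-2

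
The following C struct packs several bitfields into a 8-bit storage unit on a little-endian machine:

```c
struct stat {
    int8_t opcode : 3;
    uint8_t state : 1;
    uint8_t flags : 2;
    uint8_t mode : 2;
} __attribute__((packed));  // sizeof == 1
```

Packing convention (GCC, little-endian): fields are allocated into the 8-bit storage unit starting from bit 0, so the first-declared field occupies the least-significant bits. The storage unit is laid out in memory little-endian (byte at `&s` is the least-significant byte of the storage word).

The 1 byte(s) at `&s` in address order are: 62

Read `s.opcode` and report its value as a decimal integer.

[0]=0x62 (little-endian) → word 0x62
opcode:3 @ bit 0 → (0x62>>0)&0x7 = 0x2  ←
state:1 @ bit 3 → (0x62>>3)&0x1 = 0x0
flags:2 @ bit 4 → (0x62>>4)&0x3 = 0x2
mode:2 @ bit 6 → (0x62>>6)&0x3 = 0x1
opcode signed 3b, MSB=0: value = 2

2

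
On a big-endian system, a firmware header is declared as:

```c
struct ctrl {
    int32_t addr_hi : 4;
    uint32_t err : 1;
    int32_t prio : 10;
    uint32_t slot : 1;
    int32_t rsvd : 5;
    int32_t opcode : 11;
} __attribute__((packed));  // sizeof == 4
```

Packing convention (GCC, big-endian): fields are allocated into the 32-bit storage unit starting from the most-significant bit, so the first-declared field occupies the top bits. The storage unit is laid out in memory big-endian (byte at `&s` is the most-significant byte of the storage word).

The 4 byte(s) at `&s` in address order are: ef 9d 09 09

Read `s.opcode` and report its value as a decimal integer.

[0]=0xef [1]=0x9d [2]=0x09 [3]=0x09 (big-endian) → word 0xef9d0909
addr_hi:4 @ bit 28 → (0xef9d0909>>28)&0xf = 0xe
err:1 @ bit 27 → (0xef9d0909>>27)&0x1 = 0x1
prio:10 @ bit 17 → (0xef9d0909>>17)&0x3ff = 0x3ce
slot:1 @ bit 16 → (0xef9d0909>>16)&0x1 = 0x1
rsvd:5 @ bit 11 → (0xef9d0909>>11)&0x1f = 0x1
opcode:11 @ bit 0 → (0xef9d0909>>0)&0x7ff = 0x109  ←
opcode signed 11b, MSB=0: value = 265

265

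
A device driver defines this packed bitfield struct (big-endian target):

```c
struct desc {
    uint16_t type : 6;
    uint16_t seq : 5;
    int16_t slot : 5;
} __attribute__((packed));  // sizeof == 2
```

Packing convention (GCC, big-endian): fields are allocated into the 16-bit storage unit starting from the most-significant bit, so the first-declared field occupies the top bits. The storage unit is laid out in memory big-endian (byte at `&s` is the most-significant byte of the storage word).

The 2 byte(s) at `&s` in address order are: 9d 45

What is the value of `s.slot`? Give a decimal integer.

[0]=0x9d [1]=0x45 (big-endian) → word 0x9d45
type:6 @ bit 10 → (0x9d45>>10)&0x3f = 0x27
seq:5 @ bit 5 → (0x9d45>>5)&0x1f = 0xa
slot:5 @ bit 0 → (0x9d45>>0)&0x1f = 0x5  ←
slot signed 5b, MSB=0: value = 5

5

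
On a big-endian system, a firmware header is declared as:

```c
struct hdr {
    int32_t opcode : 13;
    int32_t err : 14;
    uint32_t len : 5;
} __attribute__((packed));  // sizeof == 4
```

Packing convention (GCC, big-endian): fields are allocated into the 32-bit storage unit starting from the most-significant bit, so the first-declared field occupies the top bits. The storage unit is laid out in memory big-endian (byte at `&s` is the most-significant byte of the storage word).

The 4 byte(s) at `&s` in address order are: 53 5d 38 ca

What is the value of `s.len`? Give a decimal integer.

[0]=0x53 [1]=0x5d [2]=0x38 [3]=0xca (big-endian) → word 0x535d38ca
opcode:13 @ bit 19 → (0x535d38ca>>19)&0x1fff = 0xa6b
err:14 @ bit 5 → (0x535d38ca>>5)&0x3fff = 0x29c6
len:5 @ bit 0 → (0x535d38ca>>0)&0x1f = 0xa  ←

10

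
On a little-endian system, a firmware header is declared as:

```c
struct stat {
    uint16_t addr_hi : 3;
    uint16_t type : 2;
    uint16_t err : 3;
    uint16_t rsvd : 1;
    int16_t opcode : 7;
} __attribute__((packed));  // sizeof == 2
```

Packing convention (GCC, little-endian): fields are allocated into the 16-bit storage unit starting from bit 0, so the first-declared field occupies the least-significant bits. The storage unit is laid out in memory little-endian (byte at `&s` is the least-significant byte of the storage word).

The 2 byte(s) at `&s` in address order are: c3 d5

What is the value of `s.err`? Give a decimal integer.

6

[0]=0xc3 [1]=0xd5 (little-endian) → word 0xd5c3
addr_hi:3 @ bit 0 → (0xd5c3>>0)&0x7 = 0x3
type:2 @ bit 3 → (0xd5c3>>3)&0x3 = 0x0
err:3 @ bit 5 → (0xd5c3>>5)&0x7 = 0x6  ←
rsvd:1 @ bit 8 → (0xd5c3>>8)&0x1 = 0x1
opcode:7 @ bit 9 → (0xd5c3>>9)&0x7f = 0x6a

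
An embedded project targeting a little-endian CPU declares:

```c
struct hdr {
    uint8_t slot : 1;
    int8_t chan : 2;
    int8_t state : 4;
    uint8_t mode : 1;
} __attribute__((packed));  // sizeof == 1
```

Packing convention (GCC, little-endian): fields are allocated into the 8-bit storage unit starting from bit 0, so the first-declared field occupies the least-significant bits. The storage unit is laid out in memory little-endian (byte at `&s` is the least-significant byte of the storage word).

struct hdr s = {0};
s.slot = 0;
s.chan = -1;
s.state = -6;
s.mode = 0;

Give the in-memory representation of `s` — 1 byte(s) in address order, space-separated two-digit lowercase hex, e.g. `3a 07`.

56

slot (1b) val=0 bits=0x0 at bit 0: 0x00
chan (2b) val=-1 bits=0x3 at bit 1: 0x06
state (4b) val=-6 bits=0xa at bit 3: 0x56
mode (1b) val=0 bits=0x0 at bit 7: 0x56
word = 0x56 → little-endian bytes:
  [0]=0x56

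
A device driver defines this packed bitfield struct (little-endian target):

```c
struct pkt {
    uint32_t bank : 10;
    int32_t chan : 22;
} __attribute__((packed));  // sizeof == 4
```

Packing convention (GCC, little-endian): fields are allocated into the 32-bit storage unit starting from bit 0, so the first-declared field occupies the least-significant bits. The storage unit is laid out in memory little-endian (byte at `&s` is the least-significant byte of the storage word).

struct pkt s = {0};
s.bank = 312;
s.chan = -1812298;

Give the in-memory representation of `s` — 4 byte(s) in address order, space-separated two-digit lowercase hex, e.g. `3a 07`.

38 d9 62 91

bank (10b) val=312 bits=0x138 at bit 0: 0x00000138
chan (22b) val=-1812298 bits=0x2458b6 at bit 10: 0x9162d938
word = 0x9162d938 → little-endian bytes:
  [0]=0x38  [1]=0xd9  [2]=0x62  [3]=0x91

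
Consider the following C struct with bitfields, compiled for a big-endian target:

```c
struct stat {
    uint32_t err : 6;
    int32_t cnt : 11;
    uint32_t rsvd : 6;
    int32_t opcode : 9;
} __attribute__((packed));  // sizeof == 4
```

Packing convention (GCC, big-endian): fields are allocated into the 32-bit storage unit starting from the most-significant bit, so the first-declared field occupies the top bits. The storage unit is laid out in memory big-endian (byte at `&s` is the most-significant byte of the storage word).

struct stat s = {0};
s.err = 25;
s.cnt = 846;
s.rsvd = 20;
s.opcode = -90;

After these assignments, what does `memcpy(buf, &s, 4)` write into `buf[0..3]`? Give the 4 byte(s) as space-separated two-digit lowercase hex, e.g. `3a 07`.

65 a7 29 a6

[26+:6] err=25 & 0x3f = 0x19; word=0x64000000
[15+:11] cnt=846 & 0x7ff = 0x34e; word=0x65a70000
[9+:6] rsvd=20 & 0x3f = 0x14; word=0x65a72800
[0+:9] opcode=-90 & 0x1ff = 0x1a6; word=0x65a729a6
word = 0x65a729a6 → big-endian bytes:
  [0]=0x65  [1]=0xa7  [2]=0x29  [3]=0xa6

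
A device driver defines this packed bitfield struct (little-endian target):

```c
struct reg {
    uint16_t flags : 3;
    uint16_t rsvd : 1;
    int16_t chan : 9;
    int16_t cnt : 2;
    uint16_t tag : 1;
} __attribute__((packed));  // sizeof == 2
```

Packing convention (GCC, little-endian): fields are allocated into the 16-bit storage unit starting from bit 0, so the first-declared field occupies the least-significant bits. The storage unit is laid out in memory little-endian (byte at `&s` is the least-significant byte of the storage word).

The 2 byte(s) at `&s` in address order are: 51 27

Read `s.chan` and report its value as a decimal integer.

117

[0]=0x51 [1]=0x27 (little-endian) → word 0x2751
flags:3 @ bit 0 → (0x2751>>0)&0x7 = 0x1
rsvd:1 @ bit 3 → (0x2751>>3)&0x1 = 0x0
chan:9 @ bit 4 → (0x2751>>4)&0x1ff = 0x75  ←
cnt:2 @ bit 13 → (0x2751>>13)&0x3 = 0x1
tag:1 @ bit 15 → (0x2751>>15)&0x1 = 0x0
chan signed 9b, MSB=0: value = 117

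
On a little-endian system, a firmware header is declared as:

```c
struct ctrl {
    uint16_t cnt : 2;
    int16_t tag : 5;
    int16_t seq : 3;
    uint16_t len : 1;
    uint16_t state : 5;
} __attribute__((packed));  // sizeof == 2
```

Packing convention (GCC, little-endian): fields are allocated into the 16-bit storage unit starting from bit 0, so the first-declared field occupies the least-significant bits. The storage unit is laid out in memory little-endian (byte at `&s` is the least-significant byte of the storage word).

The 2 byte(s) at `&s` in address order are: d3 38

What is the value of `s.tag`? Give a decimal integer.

[0]=0xd3 [1]=0x38 (little-endian) → word 0x38d3
cnt:2 @ bit 0 → (0x38d3>>0)&0x3 = 0x3
tag:5 @ bit 2 → (0x38d3>>2)&0x1f = 0x14  ←
seq:3 @ bit 7 → (0x38d3>>7)&0x7 = 0x1
len:1 @ bit 10 → (0x38d3>>10)&0x1 = 0x0
state:5 @ bit 11 → (0x38d3>>11)&0x1f = 0x7
tag signed 5b, MSB=1: 20 - 32 = -12

-12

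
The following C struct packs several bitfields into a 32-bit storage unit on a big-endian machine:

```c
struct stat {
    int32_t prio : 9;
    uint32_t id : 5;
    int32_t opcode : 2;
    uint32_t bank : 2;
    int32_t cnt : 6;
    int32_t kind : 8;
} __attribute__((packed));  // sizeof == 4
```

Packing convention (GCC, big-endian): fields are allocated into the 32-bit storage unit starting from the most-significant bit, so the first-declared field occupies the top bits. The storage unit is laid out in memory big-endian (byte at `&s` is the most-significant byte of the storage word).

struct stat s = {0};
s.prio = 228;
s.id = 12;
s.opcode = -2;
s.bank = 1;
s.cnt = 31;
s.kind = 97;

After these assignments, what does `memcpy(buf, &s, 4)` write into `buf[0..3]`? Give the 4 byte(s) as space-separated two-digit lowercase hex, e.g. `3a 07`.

prio:9 = 228 → 0xe4 << 23 → word 0x72000000
id:5 = 12 → 0xc << 18 → word 0x72300000
opcode:2 = -2 → 0x2 << 16 → word 0x72320000
bank:2 = 1 → 0x1 << 14 → word 0x72324000
cnt:6 = 31 → 0x1f << 8 → word 0x72325f00
kind:8 = 97 → 0x61 << 0 → word 0x72325f61
word = 0x72325f61 → big-endian bytes:
  [0]=0x72  [1]=0x32  [2]=0x5f  [3]=0x61

72 32 5f 61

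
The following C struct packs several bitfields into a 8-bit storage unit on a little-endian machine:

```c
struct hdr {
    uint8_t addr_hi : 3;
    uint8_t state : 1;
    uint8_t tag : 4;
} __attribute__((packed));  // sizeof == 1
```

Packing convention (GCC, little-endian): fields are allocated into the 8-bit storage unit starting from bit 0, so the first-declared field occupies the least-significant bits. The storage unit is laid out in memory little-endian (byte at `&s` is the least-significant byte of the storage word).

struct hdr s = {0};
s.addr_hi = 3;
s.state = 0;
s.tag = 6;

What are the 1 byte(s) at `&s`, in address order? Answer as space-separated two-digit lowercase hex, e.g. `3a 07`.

63

[0+:3] addr_hi=3 & 0x7 = 0x3; word=0x03
[3+:1] state=0 & 0x1 = 0x0; word=0x03
[4+:4] tag=6 & 0xf = 0x6; word=0x63
word = 0x63 → little-endian bytes:
  [0]=0x63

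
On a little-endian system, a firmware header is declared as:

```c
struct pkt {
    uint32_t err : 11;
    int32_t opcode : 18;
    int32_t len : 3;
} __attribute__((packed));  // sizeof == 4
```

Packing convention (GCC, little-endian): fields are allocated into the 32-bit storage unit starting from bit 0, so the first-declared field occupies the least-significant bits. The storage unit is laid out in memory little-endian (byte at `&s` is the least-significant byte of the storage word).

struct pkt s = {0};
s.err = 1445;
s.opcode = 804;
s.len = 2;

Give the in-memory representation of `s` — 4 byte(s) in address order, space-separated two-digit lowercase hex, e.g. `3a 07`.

err:11 = 1445 → 0x5a5 << 0 → word 0x000005a5
opcode:18 = 804 → 0x324 << 11 → word 0x001925a5
len:3 = 2 → 0x2 << 29 → word 0x401925a5
word = 0x401925a5 → little-endian bytes:
  [0]=0xa5  [1]=0x25  [2]=0x19  [3]=0x40

a5 25 19 40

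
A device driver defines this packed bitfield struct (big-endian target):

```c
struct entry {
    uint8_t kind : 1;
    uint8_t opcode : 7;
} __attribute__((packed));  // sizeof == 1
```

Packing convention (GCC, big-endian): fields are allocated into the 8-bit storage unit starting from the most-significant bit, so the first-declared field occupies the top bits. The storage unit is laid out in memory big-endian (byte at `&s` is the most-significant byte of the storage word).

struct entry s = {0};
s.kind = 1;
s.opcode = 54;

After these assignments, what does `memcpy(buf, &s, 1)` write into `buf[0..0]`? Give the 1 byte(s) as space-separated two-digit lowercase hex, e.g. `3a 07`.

b6

kind:1 = 1 → 0x1 << 7 → word 0x80
opcode:7 = 54 → 0x36 << 0 → word 0xb6
word = 0xb6 → big-endian bytes:
  [0]=0xb6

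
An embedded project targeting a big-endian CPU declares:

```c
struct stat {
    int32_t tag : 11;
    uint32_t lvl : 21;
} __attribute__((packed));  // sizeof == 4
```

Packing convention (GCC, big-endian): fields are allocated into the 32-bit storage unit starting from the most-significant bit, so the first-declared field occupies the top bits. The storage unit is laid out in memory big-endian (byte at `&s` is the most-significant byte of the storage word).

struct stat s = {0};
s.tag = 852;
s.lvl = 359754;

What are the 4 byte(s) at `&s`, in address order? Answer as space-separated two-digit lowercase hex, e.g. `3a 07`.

6a 85 7d 4a

tag (11b) val=852 bits=0x354 at bit 21: 0x6a800000
lvl (21b) val=359754 bits=0x57d4a at bit 0: 0x6a857d4a
word = 0x6a857d4a → big-endian bytes:
  [0]=0x6a  [1]=0x85  [2]=0x7d  [3]=0x4a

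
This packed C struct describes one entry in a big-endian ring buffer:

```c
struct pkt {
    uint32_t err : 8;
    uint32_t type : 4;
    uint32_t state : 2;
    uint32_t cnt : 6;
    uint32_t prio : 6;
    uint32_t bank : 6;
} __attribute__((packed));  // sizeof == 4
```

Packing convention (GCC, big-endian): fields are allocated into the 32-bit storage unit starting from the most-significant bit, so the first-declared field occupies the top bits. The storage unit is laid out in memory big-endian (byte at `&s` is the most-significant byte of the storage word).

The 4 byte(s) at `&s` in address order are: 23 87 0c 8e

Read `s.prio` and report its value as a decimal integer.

[0]=0x23 [1]=0x87 [2]=0x0c [3]=0x8e (big-endian) → word 0x23870c8e
err:8 @ bit 24 → (0x23870c8e>>24)&0xff = 0x23
type:4 @ bit 20 → (0x23870c8e>>20)&0xf = 0x8
state:2 @ bit 18 → (0x23870c8e>>18)&0x3 = 0x1
cnt:6 @ bit 12 → (0x23870c8e>>12)&0x3f = 0x30
prio:6 @ bit 6 → (0x23870c8e>>6)&0x3f = 0x32  ←
bank:6 @ bit 0 → (0x23870c8e>>0)&0x3f = 0xe

50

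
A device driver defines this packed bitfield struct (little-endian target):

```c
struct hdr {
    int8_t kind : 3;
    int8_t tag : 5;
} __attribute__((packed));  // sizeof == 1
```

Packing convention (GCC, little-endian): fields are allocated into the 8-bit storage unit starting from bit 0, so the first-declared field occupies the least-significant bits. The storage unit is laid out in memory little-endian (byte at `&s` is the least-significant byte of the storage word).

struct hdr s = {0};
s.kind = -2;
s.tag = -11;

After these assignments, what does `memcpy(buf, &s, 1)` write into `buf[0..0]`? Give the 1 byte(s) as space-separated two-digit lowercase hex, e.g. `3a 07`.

ae

kind (3b) val=-2 bits=0x6 at bit 0: 0x06
tag (5b) val=-11 bits=0x15 at bit 3: 0xae
word = 0xae → little-endian bytes:
  [0]=0xae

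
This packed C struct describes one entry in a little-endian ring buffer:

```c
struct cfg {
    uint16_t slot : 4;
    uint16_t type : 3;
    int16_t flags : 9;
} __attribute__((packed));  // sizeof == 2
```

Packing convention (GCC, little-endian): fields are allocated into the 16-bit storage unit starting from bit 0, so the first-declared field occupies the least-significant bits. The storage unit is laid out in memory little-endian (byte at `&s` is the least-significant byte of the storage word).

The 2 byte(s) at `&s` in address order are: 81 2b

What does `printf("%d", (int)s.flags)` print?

[0]=0x81 [1]=0x2b (little-endian) → word 0x2b81
slot [0+:4] = (word>>0) & 0xf = 1
type [4+:3] = (word>>4) & 0x7 = 0
flags [7+:9] = (word>>7) & 0x1ff = 87  ←
flags signed 9b, MSB=0: value = 87

87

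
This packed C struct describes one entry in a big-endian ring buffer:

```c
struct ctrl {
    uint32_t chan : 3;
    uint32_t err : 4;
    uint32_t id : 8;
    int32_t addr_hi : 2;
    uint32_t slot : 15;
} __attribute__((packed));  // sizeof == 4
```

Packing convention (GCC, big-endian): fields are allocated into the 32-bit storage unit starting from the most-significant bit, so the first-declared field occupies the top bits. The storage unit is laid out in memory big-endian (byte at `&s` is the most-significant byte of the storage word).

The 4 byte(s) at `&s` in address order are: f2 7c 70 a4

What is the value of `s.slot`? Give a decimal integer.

[0]=0xf2 [1]=0x7c [2]=0x70 [3]=0xa4 (big-endian) → word 0xf27c70a4
chan:3 @ bit 29 → (0xf27c70a4>>29)&0x7 = 0x7
err:4 @ bit 25 → (0xf27c70a4>>25)&0xf = 0x9
id:8 @ bit 17 → (0xf27c70a4>>17)&0xff = 0x3e
addr_hi:2 @ bit 15 → (0xf27c70a4>>15)&0x3 = 0x0
slot:15 @ bit 0 → (0xf27c70a4>>0)&0x7fff = 0x70a4  ←

28836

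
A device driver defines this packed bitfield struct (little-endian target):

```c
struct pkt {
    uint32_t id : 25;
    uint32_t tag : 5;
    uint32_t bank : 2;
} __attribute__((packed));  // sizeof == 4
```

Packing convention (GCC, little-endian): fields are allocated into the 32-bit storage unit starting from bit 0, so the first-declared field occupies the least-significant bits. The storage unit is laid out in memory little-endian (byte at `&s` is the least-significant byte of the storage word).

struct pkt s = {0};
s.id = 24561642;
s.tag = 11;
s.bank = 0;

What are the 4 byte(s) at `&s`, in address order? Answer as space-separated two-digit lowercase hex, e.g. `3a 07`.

ea c7 76 17

id (25b) val=24561642 bits=0x176c7ea at bit 0: 0x0176c7ea
tag (5b) val=11 bits=0xb at bit 25: 0x1776c7ea
bank (2b) val=0 bits=0x0 at bit 30: 0x1776c7ea
word = 0x1776c7ea → little-endian bytes:
  [0]=0xea  [1]=0xc7  [2]=0x76  [3]=0x17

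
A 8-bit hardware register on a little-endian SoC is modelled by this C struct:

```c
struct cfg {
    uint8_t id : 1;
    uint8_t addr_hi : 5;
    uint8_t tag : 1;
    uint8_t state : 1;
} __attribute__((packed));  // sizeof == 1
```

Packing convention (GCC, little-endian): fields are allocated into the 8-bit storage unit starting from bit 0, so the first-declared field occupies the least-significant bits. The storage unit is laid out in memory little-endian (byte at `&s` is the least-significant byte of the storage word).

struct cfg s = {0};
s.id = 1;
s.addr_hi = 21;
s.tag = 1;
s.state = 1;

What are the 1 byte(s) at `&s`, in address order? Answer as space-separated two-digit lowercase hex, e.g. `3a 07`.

eb

id (1b) val=1 bits=0x1 at bit 0: 0x01
addr_hi (5b) val=21 bits=0x15 at bit 1: 0x2b
tag (1b) val=1 bits=0x1 at bit 6: 0x6b
state (1b) val=1 bits=0x1 at bit 7: 0xeb
word = 0xeb → little-endian bytes:
  [0]=0xeb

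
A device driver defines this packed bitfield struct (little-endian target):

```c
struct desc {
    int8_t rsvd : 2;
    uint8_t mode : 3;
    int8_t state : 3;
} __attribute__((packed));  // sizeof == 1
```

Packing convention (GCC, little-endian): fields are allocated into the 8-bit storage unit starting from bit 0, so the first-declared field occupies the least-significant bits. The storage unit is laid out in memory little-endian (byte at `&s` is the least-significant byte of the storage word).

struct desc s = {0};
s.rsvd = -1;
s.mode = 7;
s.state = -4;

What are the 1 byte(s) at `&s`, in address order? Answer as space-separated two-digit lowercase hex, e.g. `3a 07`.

9f

[0+:2] rsvd=-1 & 0x3 = 0x3; word=0x03
[2+:3] mode=7 & 0x7 = 0x7; word=0x1f
[5+:3] state=-4 & 0x7 = 0x4; word=0x9f
word = 0x9f → little-endian bytes:
  [0]=0x9f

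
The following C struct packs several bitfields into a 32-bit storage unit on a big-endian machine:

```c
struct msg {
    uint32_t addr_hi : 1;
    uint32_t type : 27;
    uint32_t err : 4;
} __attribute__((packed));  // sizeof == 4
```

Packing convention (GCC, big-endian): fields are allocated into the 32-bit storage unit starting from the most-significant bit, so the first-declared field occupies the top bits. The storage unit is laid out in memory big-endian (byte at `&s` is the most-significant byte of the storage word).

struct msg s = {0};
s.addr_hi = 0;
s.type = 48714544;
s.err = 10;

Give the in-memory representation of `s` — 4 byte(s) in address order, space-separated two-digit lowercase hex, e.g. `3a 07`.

addr_hi:1 = 0 → 0x0 << 31 → word 0x00000000
type:27 = 48714544 → 0x2e75330 << 4 → word 0x2e753300
err:4 = 10 → 0xa << 0 → word 0x2e75330a
word = 0x2e75330a → big-endian bytes:
  [0]=0x2e  [1]=0x75  [2]=0x33  [3]=0x0a

2e 75 33 0a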